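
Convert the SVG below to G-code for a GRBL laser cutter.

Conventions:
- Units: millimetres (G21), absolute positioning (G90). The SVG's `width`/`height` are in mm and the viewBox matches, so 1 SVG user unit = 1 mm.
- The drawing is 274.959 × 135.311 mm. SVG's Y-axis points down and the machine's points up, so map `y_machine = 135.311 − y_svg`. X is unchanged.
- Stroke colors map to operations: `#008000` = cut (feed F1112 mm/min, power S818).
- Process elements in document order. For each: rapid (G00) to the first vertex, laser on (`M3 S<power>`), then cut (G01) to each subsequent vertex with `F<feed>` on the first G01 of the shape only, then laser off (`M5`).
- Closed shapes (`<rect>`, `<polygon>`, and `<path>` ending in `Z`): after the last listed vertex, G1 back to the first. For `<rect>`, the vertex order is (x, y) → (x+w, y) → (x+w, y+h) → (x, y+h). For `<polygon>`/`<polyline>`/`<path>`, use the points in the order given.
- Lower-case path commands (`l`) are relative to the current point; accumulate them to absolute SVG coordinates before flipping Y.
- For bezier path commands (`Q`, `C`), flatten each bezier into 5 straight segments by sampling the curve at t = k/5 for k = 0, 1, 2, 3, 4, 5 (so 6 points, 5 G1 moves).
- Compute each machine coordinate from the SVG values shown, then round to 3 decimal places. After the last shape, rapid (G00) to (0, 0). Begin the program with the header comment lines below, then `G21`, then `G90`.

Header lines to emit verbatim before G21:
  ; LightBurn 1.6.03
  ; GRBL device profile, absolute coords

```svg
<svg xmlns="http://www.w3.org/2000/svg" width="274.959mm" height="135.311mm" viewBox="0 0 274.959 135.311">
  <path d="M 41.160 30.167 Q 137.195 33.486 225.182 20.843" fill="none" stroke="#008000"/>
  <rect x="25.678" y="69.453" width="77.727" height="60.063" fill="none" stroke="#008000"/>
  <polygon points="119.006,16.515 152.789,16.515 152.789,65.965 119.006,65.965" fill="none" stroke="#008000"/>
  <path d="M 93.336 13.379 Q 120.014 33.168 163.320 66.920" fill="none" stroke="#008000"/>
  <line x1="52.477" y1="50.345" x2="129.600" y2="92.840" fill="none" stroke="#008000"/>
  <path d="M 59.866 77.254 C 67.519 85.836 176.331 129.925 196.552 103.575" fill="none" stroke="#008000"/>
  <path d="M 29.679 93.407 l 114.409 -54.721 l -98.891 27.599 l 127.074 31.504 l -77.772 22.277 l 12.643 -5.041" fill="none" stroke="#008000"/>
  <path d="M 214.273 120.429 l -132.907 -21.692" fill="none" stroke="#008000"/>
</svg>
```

viewBox `0 0 274.959 135.311` with mm width/height → 1 unit = 1 mm. Flip: y_m = 135.311 − y_svg.

**Shape 1** — `<path>` quadratic bezier, stroke `#008000` → cut (S818, F1112). Control points (SVG): P0=(41.160,30.167), P1=(137.195,33.486), P2=(225.182,20.843); sampled at t=k/5. Machine vertices: (41.160,105.144) → (79.252,104.455) → (116.700,105.043) → (153.505,106.908) → (189.665,110.049) → (225.182,114.468). Open path.

**Shape 2** — `<rect>` rectangle, stroke `#008000` → cut (S818, F1112). Machine vertices: (25.678,65.858) → (103.405,65.858) → (103.405,5.795) → (25.678,5.795) → (25.678,65.858). Closed: final G1 returns to the first vertex.

**Shape 3** — `<polygon>` rectangle, stroke `#008000` → cut (S818, F1112). Machine vertices: (119.006,118.796) → (152.789,118.796) → (152.789,69.346) → (119.006,69.346) → (119.006,118.796). Closed: final G1 returns to the first vertex.

**Shape 4** — `<path>` quadratic bezier, stroke `#008000` → cut (S818, F1112). Control points (SVG): P0=(93.336,13.379), P1=(120.014,33.168), P2=(163.320,66.920); sampled at t=k/5. Machine vertices: (93.336,121.932) → (104.672,113.458) → (117.339,103.867) → (131.336,93.159) → (146.663,81.333) → (163.320,68.391). Open path.

**Shape 5** — `<line>` line segment, stroke `#008000` → cut (S818, F1112). Machine vertices: (52.477,84.966) → (129.600,42.471). Open path.

**Shape 6** — `<path>` cubic bezier, stroke `#008000` → cut (S818, F1112). Control points (SVG): P0=(59.866,77.254), P1=(67.519,85.836), P2=(176.331,129.925), P3=(196.552,103.575); sampled at t=k/5. Machine vertices: (59.866,58.057) → (75.079,49.495) → (105.462,37.496) → (141.907,27.146) → (175.306,23.531) → (196.552,31.736). Open path.

**Shape 7** — `<path>` open polyline, stroke `#008000` → cut (S818, F1112). Machine vertices: (29.679,41.904) → (144.088,96.625) → (45.197,69.026) → (172.271,37.522) → (94.499,15.245) → (107.142,20.286). Open path.

**Shape 8** — `<path>` line segment, stroke `#008000` → cut (S818, F1112). Machine vertices: (214.273,14.882) → (81.366,36.574). Open path.

; LightBurn 1.6.03
; GRBL device profile, absolute coords
G21
G90
G00 X41.160 Y105.144
M3 S818
G01 X79.252 Y104.455 F1112
G01 X116.700 Y105.043
G01 X153.505 Y106.908
G01 X189.665 Y110.049
G01 X225.182 Y114.468
M5
G00 X25.678 Y65.858
M3 S818
G01 X103.405 Y65.858 F1112
G01 X103.405 Y5.795
G01 X25.678 Y5.795
G01 X25.678 Y65.858
M5
G00 X119.006 Y118.796
M3 S818
G01 X152.789 Y118.796 F1112
G01 X152.789 Y69.346
G01 X119.006 Y69.346
G01 X119.006 Y118.796
M5
G00 X93.336 Y121.932
M3 S818
G01 X104.672 Y113.458 F1112
G01 X117.339 Y103.867
G01 X131.336 Y93.159
G01 X146.663 Y81.333
G01 X163.320 Y68.391
M5
G00 X52.477 Y84.966
M3 S818
G01 X129.600 Y42.471 F1112
M5
G00 X59.866 Y58.057
M3 S818
G01 X75.079 Y49.495 F1112
G01 X105.462 Y37.496
G01 X141.907 Y27.146
G01 X175.306 Y23.531
G01 X196.552 Y31.736
M5
G00 X29.679 Y41.904
M3 S818
G01 X144.088 Y96.625 F1112
G01 X45.197 Y69.026
G01 X172.271 Y37.522
G01 X94.499 Y15.245
G01 X107.142 Y20.286
M5
G00 X214.273 Y14.882
M3 S818
G01 X81.366 Y36.574 F1112
M5
G00 X0.000 Y0.000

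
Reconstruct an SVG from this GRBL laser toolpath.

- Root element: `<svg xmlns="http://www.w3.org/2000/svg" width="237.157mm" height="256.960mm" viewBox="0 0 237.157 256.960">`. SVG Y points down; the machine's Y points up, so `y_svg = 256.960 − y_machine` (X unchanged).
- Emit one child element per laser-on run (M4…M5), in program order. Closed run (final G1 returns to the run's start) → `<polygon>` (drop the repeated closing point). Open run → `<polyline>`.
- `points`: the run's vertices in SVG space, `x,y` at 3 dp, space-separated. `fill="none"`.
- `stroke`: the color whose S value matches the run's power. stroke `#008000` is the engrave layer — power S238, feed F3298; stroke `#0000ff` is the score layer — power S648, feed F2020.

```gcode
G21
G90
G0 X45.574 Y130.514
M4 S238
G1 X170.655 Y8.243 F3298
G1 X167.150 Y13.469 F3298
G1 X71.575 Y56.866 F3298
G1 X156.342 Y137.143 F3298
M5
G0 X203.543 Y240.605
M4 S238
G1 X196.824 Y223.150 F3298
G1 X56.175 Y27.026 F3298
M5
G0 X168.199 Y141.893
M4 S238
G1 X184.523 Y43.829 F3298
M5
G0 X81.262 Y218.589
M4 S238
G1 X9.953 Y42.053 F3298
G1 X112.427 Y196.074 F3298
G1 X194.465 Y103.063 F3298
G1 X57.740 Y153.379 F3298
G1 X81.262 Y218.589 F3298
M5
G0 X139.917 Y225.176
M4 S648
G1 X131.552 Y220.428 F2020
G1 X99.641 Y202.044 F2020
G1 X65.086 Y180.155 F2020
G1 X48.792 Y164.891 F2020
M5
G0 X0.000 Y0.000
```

<svg xmlns="http://www.w3.org/2000/svg" width="237.157mm" height="256.960mm" viewBox="0 0 237.157 256.960">
  <polyline points="45.574,126.446 170.655,248.717 167.150,243.491 71.575,200.094 156.342,119.817" fill="none" stroke="#008000"/>
  <polyline points="203.543,16.355 196.824,33.810 56.175,229.934" fill="none" stroke="#008000"/>
  <polyline points="168.199,115.067 184.523,213.131" fill="none" stroke="#008000"/>
  <polygon points="81.262,38.371 9.953,214.907 112.427,60.886 194.465,153.897 57.740,103.581" fill="none" stroke="#008000"/>
  <polyline points="139.917,31.784 131.552,36.532 99.641,54.916 65.086,76.805 48.792,92.069" fill="none" stroke="#0000ff"/>
</svg>

Machine Y-up, SVG Y-down with viewBox height 256.960, so y_svg = 256.960 − y_machine; X carries over.

Run 1: power S238 maps to stroke `#008000` (engrave). The run is open, so emit a `<polyline>` with points (Y-flipped): 45.574,126.446 170.655,248.717 167.150,243.491 71.575,200.094 156.342,119.817.

Run 2: power S238 maps to stroke `#008000` (engrave). The run is open, so emit a `<polyline>` with points (Y-flipped): 203.543,16.355 196.824,33.810 56.175,229.934.

Run 3: the run's S238 means `#008000` (engrave). The run is open, so emit a `<polyline>` with points (Y-flipped): 168.199,115.067 184.523,213.131.

Run 4: S238 ⇒ engrave layer `#008000`. The run returns to its start, so emit a `<polygon>` with points (Y-flipped): 81.262,38.371 9.953,214.907 112.427,60.886 194.465,153.897 57.740,103.581.

Run 5: power S648 maps to stroke `#0000ff` (score). The run is open, so emit a `<polyline>` with points (Y-flipped): 139.917,31.784 131.552,36.532 99.641,54.916 65.086,76.805 48.792,92.069.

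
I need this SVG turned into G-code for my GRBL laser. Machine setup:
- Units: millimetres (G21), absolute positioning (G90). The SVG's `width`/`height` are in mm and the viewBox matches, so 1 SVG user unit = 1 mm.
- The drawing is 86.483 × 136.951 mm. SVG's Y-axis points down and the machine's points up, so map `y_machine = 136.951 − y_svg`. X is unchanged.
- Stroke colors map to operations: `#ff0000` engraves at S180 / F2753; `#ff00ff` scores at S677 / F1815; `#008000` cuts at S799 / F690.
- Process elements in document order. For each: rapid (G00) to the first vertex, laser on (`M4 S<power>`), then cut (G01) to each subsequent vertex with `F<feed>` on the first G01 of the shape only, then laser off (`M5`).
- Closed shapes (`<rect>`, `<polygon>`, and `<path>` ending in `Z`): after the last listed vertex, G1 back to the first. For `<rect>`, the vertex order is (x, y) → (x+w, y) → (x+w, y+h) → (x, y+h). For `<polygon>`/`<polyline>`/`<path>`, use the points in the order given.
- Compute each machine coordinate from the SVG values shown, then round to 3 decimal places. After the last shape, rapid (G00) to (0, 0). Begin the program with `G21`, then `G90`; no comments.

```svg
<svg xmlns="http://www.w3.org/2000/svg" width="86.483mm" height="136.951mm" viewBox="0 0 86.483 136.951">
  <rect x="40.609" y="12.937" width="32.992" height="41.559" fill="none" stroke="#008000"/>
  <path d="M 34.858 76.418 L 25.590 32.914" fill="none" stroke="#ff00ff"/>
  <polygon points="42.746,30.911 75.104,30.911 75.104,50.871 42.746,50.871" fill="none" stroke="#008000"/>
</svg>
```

G21
G90
G00 X40.609 Y124.014
M4 S799
G01 X73.601 Y124.014 F690
G01 X73.601 Y82.455
G01 X40.609 Y82.455
G01 X40.609 Y124.014
M5
G00 X34.858 Y60.533
M4 S677
G01 X25.590 Y104.037 F1815
M5
G00 X42.746 Y106.040
M4 S799
G01 X75.104 Y106.040 F690
G01 X75.104 Y86.080
G01 X42.746 Y86.080
G01 X42.746 Y106.040
M5
G00 X0.000 Y0.000

1 u = 1 mm; y_m = 136.951 − y.

[1] `<rect>` rectangle, #008000→cut S799 F690: (40.609,124.014) → (73.601,124.014) → (73.601,82.455) → (40.609,82.455) → (40.609,124.014) (closed)

[2] `<path>` line segment, #ff00ff→score S677 F1815: (34.858,60.533) → (25.590,104.037)

[3] `<polygon>` rectangle, #008000→cut S799 F690: (42.746,106.040) → (75.104,106.040) → (75.104,86.080) → (42.746,86.080) → (42.746,106.040) (closed)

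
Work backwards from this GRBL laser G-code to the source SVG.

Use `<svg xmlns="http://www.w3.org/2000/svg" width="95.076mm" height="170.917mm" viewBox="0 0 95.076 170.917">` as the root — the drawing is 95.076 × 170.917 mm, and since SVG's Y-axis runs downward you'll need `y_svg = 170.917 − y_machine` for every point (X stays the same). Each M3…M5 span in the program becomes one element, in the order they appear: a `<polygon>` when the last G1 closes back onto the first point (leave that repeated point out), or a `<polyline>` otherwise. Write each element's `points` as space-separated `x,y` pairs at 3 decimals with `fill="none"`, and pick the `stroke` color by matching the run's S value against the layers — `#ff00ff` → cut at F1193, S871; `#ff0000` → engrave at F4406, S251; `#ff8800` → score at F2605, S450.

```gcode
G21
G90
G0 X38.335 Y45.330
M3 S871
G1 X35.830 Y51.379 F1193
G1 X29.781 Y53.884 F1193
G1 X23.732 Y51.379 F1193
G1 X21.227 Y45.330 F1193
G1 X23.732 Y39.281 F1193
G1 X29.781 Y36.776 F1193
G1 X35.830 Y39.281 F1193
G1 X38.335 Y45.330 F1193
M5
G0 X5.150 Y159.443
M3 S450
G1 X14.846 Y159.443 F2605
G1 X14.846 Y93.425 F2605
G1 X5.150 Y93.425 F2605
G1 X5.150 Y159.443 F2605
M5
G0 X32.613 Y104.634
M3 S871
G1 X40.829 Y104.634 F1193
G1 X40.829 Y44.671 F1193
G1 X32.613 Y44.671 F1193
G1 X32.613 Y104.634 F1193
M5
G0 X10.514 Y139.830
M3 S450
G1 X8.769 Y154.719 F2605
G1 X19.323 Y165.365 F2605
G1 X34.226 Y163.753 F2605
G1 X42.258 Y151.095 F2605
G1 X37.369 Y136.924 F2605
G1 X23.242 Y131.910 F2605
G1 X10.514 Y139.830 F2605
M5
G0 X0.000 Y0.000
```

Each laser-on run becomes one SVG element. Flip Y back into SVG space with y_svg = 170.917 − y_machine.

Run 1: S871 ⇒ cut layer `#ff00ff`. The run returns to its start, so emit a `<polygon>` with points (Y-flipped): 38.335,125.587 35.830,119.538 29.781,117.033 23.732,119.538 21.227,125.587 23.732,131.636 29.781,134.141 35.830,131.636.

Run 2: power S450 maps to stroke `#ff8800` (score). The run returns to its start, so emit a `<polygon>` with points (Y-flipped): 5.150,11.474 14.846,11.474 14.846,77.492 5.150,77.492.

Run 3: S871 ⇒ cut layer `#ff00ff`. The run returns to its start, so emit a `<polygon>` with points (Y-flipped): 32.613,66.283 40.829,66.283 40.829,126.246 32.613,126.246.

Run 4: the run's S450 means `#ff8800` (score). The run returns to its start, so emit a `<polygon>` with points (Y-flipped): 10.514,31.087 8.769,16.198 19.323,5.552 34.226,7.164 42.258,19.822 37.369,33.993 23.242,39.007.

<svg xmlns="http://www.w3.org/2000/svg" width="95.076mm" height="170.917mm" viewBox="0 0 95.076 170.917">
  <polygon points="38.335,125.587 35.830,119.538 29.781,117.033 23.732,119.538 21.227,125.587 23.732,131.636 29.781,134.141 35.830,131.636" fill="none" stroke="#ff00ff"/>
  <polygon points="5.150,11.474 14.846,11.474 14.846,77.492 5.150,77.492" fill="none" stroke="#ff8800"/>
  <polygon points="32.613,66.283 40.829,66.283 40.829,126.246 32.613,126.246" fill="none" stroke="#ff00ff"/>
  <polygon points="10.514,31.087 8.769,16.198 19.323,5.552 34.226,7.164 42.258,19.822 37.369,33.993 23.242,39.007" fill="none" stroke="#ff8800"/>
</svg>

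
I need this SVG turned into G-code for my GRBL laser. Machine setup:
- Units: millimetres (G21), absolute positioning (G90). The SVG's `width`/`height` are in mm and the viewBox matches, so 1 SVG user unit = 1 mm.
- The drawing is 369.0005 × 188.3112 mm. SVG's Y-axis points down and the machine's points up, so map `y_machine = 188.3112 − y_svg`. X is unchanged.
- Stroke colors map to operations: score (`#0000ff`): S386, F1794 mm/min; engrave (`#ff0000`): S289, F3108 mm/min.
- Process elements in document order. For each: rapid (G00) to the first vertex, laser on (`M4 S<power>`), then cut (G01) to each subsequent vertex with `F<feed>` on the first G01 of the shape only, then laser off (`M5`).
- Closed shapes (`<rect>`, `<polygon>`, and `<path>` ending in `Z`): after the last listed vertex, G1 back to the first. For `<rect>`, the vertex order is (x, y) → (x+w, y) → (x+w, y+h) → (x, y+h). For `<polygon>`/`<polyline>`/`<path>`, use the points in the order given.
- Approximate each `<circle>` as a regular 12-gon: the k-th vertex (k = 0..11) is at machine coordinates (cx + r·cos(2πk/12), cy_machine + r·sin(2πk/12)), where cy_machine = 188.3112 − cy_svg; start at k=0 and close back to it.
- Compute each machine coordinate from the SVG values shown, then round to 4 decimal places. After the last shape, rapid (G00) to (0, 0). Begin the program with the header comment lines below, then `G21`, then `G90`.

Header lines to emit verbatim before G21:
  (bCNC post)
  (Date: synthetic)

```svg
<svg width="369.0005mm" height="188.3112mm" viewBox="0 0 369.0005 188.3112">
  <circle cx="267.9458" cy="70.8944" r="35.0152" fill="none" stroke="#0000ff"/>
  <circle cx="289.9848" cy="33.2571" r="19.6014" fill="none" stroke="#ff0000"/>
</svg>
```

1 u = 1 mm; y_m = 188.3112 − y.

[1] `<circle>` circle, #0000ff→score S386 F1794: (302.9610,117.4168) → (298.2699,134.9244) → (285.4534,147.7409) → (267.9458,152.4320) → (250.4382,147.7409) → (237.6217,134.9244) → (232.9306,117.4168) → (237.6217,99.9092) → (250.4382,87.0927) → (267.9458,82.4016) → (285.4534,87.0927) → (298.2699,99.9092) → (302.9610,117.4168) (closed)

[2] `<circle>` circle, #ff0000→engrave S289 F3108: (309.5862,155.0541) → (306.9601,164.8548) → (299.7855,172.0294) → (289.9848,174.6555) → (280.1841,172.0294) → (273.0095,164.8548) → (270.3834,155.0541) → (273.0095,145.2534) → (280.1841,138.0788) → (289.9848,135.4527) → (299.7855,138.0788) → (306.9601,145.2534) → (309.5862,155.0541) (closed)

(bCNC post)
(Date: synthetic)
G21
G90
G00 X302.9610 Y117.4168
M4 S386
G01 X298.2699 Y134.9244 F1794
G01 X285.4534 Y147.7409
G01 X267.9458 Y152.4320
G01 X250.4382 Y147.7409
G01 X237.6217 Y134.9244
G01 X232.9306 Y117.4168
G01 X237.6217 Y99.9092
G01 X250.4382 Y87.0927
G01 X267.9458 Y82.4016
G01 X285.4534 Y87.0927
G01 X298.2699 Y99.9092
G01 X302.9610 Y117.4168
M5
G00 X309.5862 Y155.0541
M4 S289
G01 X306.9601 Y164.8548 F3108
G01 X299.7855 Y172.0294
G01 X289.9848 Y174.6555
G01 X280.1841 Y172.0294
G01 X273.0095 Y164.8548
G01 X270.3834 Y155.0541
G01 X273.0095 Y145.2534
G01 X280.1841 Y138.0788
G01 X289.9848 Y135.4527
G01 X299.7855 Y138.0788
G01 X306.9601 Y145.2534
G01 X309.5862 Y155.0541
M5
G00 X0.0000 Y0.0000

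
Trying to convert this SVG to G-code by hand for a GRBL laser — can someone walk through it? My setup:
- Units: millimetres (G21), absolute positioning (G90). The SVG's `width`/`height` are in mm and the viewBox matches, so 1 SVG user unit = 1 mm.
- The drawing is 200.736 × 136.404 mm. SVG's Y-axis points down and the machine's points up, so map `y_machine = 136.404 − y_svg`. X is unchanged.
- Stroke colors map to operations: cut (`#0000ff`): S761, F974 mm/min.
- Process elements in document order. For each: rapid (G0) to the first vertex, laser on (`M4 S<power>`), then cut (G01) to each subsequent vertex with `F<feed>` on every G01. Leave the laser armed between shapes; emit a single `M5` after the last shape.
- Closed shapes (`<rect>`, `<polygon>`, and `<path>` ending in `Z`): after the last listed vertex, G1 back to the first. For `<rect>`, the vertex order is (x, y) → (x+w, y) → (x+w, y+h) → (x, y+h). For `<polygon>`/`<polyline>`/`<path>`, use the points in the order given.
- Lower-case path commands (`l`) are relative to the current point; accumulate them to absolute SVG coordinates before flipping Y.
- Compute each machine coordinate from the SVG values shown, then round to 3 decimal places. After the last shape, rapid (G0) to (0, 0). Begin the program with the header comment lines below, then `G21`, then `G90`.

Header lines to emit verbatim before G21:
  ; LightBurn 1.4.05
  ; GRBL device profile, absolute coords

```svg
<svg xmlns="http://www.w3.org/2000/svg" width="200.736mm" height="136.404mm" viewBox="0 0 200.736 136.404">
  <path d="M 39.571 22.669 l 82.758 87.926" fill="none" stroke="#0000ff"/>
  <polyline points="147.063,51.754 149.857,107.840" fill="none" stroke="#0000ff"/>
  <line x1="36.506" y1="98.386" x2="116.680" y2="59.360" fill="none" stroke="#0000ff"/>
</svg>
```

; LightBurn 1.4.05
; GRBL device profile, absolute coords
G21
G90
G0 X39.571 Y113.735
M4 S761
G01 X122.329 Y25.809 F974
G0 X147.063 Y84.650
M4 S761
G01 X149.857 Y28.564 F974
G0 X36.506 Y38.018
M4 S761
G01 X116.680 Y77.044 F974
M5
G0 X0.000 Y0.000

Since the viewBox matches the mm dimensions, user units are millimetres directly. The only transform is the Y-flip y_m = 136.404 − y_svg.

Shape 1 is a line segment drawn with `<path>`. Its stroke #0000ff means cut at S761, F974. After flipping Y the toolpath is (39.571,113.735) → (122.329,25.809).

Shape 2 is a line segment drawn with `<polyline>`. Its stroke #0000ff means cut at S761, F974. After flipping Y the toolpath is (147.063,84.650) → (149.857,28.564).

Shape 3 is a line segment drawn with `<line>`. Its stroke #0000ff means cut at S761, F974. After flipping Y the toolpath is (36.506,38.018) → (116.680,77.044).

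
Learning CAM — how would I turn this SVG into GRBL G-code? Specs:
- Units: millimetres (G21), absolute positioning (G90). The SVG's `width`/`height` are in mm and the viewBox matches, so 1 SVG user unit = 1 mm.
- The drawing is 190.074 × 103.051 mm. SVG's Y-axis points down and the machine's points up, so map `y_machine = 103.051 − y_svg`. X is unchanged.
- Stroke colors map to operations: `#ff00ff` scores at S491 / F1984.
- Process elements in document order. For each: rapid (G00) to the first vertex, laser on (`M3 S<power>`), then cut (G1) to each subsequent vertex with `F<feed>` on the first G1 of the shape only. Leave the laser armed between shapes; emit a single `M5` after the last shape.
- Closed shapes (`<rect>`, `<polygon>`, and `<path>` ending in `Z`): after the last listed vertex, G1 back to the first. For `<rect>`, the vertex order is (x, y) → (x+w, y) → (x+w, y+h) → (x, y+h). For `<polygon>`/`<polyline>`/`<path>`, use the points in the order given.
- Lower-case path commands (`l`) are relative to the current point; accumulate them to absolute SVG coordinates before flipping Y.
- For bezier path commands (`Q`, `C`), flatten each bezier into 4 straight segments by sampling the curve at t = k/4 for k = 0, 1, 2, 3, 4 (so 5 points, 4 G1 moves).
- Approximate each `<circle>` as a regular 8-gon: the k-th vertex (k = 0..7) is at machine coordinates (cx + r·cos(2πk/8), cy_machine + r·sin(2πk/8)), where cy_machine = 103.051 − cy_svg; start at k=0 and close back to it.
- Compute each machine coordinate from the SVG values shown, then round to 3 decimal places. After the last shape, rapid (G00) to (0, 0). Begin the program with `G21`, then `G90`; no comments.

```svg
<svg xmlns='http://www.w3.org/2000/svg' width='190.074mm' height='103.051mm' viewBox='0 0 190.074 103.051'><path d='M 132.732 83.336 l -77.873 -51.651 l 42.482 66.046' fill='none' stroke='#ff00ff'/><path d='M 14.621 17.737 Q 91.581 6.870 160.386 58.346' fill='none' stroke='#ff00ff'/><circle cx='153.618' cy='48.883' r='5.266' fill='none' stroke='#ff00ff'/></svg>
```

G21
G90
G00 X132.732 Y19.715
M3 S491
G1 X54.859 Y71.366 F1984
G1 X97.341 Y5.320
G00 X14.621 Y85.314
M3 S491
G1 X52.591 Y86.851 F1984
G1 X89.542 Y80.595
G1 X125.474 Y66.547
G1 X160.386 Y44.705
G00 X158.884 Y54.168
M3 S491
G1 X157.342 Y57.892 F1984
G1 X153.618 Y59.434
G1 X149.894 Y57.892
G1 X148.352 Y54.168
G1 X149.894 Y50.444
G1 X153.618 Y48.902
G1 X157.342 Y50.444
G1 X158.884 Y54.168
M5
G00 X0.000 Y0.000

1 u = 1 mm; y_m = 103.051 − y.

[1] `<path>` open polyline, #ff00ff→score S491 F1984: (132.732,19.715) → (54.859,71.366) → (97.341,5.320)

[2] `<path>` quadratic bezier, #ff00ff→score S491 F1984: (14.621,85.314) → (52.591,86.851) → (89.542,80.595) → (125.474,66.547) → (160.386,44.705)

[3] `<circle>` circle, #ff00ff→score S491 F1984: (158.884,54.168) → (157.342,57.892) → (153.618,59.434) → (149.894,57.892) → (148.352,54.168) → (149.894,50.444) → (153.618,48.902) → (157.342,50.444) → (158.884,54.168) (closed)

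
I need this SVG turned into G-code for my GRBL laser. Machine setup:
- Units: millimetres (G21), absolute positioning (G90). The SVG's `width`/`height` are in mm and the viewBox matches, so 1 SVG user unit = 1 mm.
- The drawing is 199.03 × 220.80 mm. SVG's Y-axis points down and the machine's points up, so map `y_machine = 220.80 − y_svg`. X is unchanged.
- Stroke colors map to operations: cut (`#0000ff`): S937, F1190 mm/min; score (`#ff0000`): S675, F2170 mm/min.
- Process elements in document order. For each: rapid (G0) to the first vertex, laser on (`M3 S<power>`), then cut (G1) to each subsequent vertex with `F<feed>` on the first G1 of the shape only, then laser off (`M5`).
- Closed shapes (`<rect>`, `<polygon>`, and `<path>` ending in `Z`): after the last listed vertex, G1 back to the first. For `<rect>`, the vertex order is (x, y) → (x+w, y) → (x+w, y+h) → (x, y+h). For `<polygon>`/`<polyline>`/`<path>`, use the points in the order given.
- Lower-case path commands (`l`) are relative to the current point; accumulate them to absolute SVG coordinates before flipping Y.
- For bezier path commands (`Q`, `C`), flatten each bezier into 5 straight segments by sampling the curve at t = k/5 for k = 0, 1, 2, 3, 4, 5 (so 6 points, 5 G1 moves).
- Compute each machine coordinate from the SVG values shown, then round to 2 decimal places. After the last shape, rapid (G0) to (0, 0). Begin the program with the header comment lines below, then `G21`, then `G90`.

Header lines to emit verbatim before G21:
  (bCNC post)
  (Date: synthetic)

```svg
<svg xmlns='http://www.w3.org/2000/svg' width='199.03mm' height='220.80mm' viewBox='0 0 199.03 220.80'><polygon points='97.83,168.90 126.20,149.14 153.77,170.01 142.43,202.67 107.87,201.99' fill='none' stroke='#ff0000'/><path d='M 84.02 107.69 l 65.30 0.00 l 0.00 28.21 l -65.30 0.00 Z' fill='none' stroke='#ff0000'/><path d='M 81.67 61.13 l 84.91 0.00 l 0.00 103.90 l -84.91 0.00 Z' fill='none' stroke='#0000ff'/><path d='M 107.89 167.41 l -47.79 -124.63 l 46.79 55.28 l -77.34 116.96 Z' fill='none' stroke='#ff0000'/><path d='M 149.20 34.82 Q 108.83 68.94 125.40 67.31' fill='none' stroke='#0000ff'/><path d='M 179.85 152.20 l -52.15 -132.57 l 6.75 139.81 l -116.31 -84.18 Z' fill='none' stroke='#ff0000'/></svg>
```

viewBox `0 0 199.03 220.80` with mm width/height → 1 unit = 1 mm. Flip: y_m = 220.80 − y_svg.

**Shape 1** — `<polygon>` regular polygon, stroke `#ff0000` → score (S675, F2170). Machine vertices: (97.83,51.90) → (126.20,71.66) → (153.77,50.79) → (142.43,18.13) → (107.87,18.81) → (97.83,51.90). Closed: final G1 returns to the first vertex.

**Shape 2** — `<path>` rectangle, stroke `#ff0000` → score (S675, F2170). Machine vertices: (84.02,113.11) → (149.32,113.11) → (149.32,84.90) → (84.02,84.90) → (84.02,113.11). Closed: final G1 returns to the first vertex.

**Shape 3** — `<path>` rectangle, stroke `#0000ff` → cut (S937, F1190). Machine vertices: (81.67,159.67) → (166.58,159.67) → (166.58,55.77) → (81.67,55.77) → (81.67,159.67). Closed: final G1 returns to the first vertex.

**Shape 4** — `<path>` closed polygon, stroke `#ff0000` → score (S675, F2170). Machine vertices: (107.89,53.39) → (60.10,178.02) → (106.89,122.74) → (29.55,5.78) → (107.89,53.39). Closed: final G1 returns to the first vertex.

**Shape 5** — `<path>` quadratic bezier, stroke `#0000ff` → cut (S937, F1190). Control points (SVG): P0=(149.20,34.82), P1=(108.83,68.94), P2=(125.40,67.31); sampled at t=k/5. Machine vertices: (149.20,185.98) → (135.33,173.76) → (126.01,164.40) → (121.25,157.91) → (121.05,154.27) → (125.40,153.49). Open path.

**Shape 6** — `<path>` closed polygon, stroke `#ff0000` → score (S675, F2170). Machine vertices: (179.85,68.60) → (127.70,201.17) → (134.45,61.36) → (18.14,145.54) → (179.85,68.60). Closed: final G1 returns to the first vertex.

(bCNC post)
(Date: synthetic)
G21
G90
G0 X97.83 Y51.90
M3 S675
G1 X126.20 Y71.66 F2170
G1 X153.77 Y50.79
G1 X142.43 Y18.13
G1 X107.87 Y18.81
G1 X97.83 Y51.90
M5
G0 X84.02 Y113.11
M3 S675
G1 X149.32 Y113.11 F2170
G1 X149.32 Y84.90
G1 X84.02 Y84.90
G1 X84.02 Y113.11
M5
G0 X81.67 Y159.67
M3 S937
G1 X166.58 Y159.67 F1190
G1 X166.58 Y55.77
G1 X81.67 Y55.77
G1 X81.67 Y159.67
M5
G0 X107.89 Y53.39
M3 S675
G1 X60.10 Y178.02 F2170
G1 X106.89 Y122.74
G1 X29.55 Y5.78
G1 X107.89 Y53.39
M5
G0 X149.20 Y185.98
M3 S937
G1 X135.33 Y173.76 F1190
G1 X126.01 Y164.40
G1 X121.25 Y157.91
G1 X121.05 Y154.27
G1 X125.40 Y153.49
M5
G0 X179.85 Y68.60
M3 S675
G1 X127.70 Y201.17 F2170
G1 X134.45 Y61.36
G1 X18.14 Y145.54
G1 X179.85 Y68.60
M5
G0 X0.00 Y0.00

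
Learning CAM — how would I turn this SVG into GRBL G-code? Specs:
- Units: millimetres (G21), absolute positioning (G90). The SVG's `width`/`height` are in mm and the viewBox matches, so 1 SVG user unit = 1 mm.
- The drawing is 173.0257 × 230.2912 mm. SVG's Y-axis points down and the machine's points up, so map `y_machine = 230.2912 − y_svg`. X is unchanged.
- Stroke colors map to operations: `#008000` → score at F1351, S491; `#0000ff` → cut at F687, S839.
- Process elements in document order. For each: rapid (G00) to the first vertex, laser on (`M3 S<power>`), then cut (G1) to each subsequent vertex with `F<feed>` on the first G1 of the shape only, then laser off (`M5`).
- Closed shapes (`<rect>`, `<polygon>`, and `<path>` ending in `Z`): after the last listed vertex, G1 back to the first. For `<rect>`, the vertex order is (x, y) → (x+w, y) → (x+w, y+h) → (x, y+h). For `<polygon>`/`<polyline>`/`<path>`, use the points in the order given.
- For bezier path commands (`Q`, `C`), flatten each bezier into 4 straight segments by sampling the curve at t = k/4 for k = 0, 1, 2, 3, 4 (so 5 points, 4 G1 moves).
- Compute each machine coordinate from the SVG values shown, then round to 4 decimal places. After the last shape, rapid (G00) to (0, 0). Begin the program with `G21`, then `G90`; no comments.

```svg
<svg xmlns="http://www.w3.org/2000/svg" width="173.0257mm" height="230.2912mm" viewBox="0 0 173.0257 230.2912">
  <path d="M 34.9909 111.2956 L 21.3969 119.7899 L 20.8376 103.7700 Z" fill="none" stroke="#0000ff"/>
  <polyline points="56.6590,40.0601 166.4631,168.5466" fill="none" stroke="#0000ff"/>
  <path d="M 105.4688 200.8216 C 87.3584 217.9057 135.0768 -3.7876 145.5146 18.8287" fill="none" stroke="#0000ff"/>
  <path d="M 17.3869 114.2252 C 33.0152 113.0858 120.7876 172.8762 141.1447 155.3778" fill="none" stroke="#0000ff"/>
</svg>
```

Since the viewBox matches the mm dimensions, user units are millimetres directly. The only transform is the Y-flip y_m = 230.2912 − y_svg.

Shape 1 is a regular polygon drawn with `<path>`. Its stroke #0000ff means cut at S839, F687. After flipping Y the toolpath is (34.9909,118.9956) → (21.3969,110.5013) → (20.8376,126.5212) → (34.9909,118.9956), returning to the start.

Shape 2 is a line segment drawn with `<polyline>`. Its stroke #0000ff means cut at S839, F687. After flipping Y the toolpath is (56.6590,190.2311) → (166.4631,61.7446).

Shape 3 is a cubic bezier drawn with `<path>`. Its stroke #0000ff means cut at S839, F687. After flipping Y the toolpath is (105.4688,29.4696) → (102.6178,53.8791) → (114.7861,122.5406) → (132.3072,190.1649) → (145.5146,211.4625).

Shape 4 is a cubic bezier drawn with `<path>`. Its stroke #0000ff means cut at S839, F687. After flipping Y the toolpath is (17.3869,116.0660) → (40.4545,107.6559) → (77.4925,89.3551) → (115.4171,74.1216) → (141.1447,74.9134).

G21
G90
G00 X34.9909 Y118.9956
M3 S839
G1 X21.3969 Y110.5013 F687
G1 X20.8376 Y126.5212
G1 X34.9909 Y118.9956
M5
G00 X56.6590 Y190.2311
M3 S839
G1 X166.4631 Y61.7446 F687
M5
G00 X105.4688 Y29.4696
M3 S839
G1 X102.6178 Y53.8791 F687
G1 X114.7861 Y122.5406
G1 X132.3072 Y190.1649
G1 X145.5146 Y211.4625
M5
G00 X17.3869 Y116.0660
M3 S839
G1 X40.4545 Y107.6559 F687
G1 X77.4925 Y89.3551
G1 X115.4171 Y74.1216
G1 X141.1447 Y74.9134
M5
G00 X0.0000 Y0.0000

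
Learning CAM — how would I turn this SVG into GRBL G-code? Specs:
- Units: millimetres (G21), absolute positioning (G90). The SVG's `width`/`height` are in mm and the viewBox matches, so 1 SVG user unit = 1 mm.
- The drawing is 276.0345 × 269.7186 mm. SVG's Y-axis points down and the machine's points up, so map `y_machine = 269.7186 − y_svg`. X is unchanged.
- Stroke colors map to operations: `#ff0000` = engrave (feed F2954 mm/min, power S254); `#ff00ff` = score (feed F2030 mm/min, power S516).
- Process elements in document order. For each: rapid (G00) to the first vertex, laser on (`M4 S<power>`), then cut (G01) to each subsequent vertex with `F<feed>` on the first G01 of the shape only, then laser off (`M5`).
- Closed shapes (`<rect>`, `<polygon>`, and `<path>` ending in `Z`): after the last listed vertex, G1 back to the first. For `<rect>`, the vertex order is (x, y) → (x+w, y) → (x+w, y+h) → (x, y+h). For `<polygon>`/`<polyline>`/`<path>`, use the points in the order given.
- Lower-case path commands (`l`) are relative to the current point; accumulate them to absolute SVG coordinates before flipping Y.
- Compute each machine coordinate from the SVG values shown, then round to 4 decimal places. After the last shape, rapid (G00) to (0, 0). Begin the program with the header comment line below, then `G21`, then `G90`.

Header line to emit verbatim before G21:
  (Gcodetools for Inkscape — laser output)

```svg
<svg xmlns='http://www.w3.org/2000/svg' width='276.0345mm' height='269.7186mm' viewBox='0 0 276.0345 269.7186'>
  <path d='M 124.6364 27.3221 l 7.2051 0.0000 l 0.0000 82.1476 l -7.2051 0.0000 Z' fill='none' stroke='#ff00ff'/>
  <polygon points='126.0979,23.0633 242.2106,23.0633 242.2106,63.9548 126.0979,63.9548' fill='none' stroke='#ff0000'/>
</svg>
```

viewBox `0 0 276.0345 269.7186` with mm width/height → 1 unit = 1 mm. Flip: y_m = 269.7186 − y_svg.

**Shape 1** — `<path>` rectangle, stroke `#ff00ff` → score (S516, F2030). Machine vertices: (124.6364,242.3965) → (131.8415,242.3965) → (131.8415,160.2489) → (124.6364,160.2489) → (124.6364,242.3965). Closed: final G1 returns to the first vertex.

**Shape 2** — `<polygon>` rectangle, stroke `#ff0000` → engrave (S254, F2954). Machine vertices: (126.0979,246.6553) → (242.2106,246.6553) → (242.2106,205.7638) → (126.0979,205.7638) → (126.0979,246.6553). Closed: final G1 returns to the first vertex.

(Gcodetools for Inkscape — laser output)
G21
G90
G00 X124.6364 Y242.3965
M4 S516
G01 X131.8415 Y242.3965 F2030
G01 X131.8415 Y160.2489
G01 X124.6364 Y160.2489
G01 X124.6364 Y242.3965
M5
G00 X126.0979 Y246.6553
M4 S254
G01 X242.2106 Y246.6553 F2954
G01 X242.2106 Y205.7638
G01 X126.0979 Y205.7638
G01 X126.0979 Y246.6553
M5
G00 X0.0000 Y0.0000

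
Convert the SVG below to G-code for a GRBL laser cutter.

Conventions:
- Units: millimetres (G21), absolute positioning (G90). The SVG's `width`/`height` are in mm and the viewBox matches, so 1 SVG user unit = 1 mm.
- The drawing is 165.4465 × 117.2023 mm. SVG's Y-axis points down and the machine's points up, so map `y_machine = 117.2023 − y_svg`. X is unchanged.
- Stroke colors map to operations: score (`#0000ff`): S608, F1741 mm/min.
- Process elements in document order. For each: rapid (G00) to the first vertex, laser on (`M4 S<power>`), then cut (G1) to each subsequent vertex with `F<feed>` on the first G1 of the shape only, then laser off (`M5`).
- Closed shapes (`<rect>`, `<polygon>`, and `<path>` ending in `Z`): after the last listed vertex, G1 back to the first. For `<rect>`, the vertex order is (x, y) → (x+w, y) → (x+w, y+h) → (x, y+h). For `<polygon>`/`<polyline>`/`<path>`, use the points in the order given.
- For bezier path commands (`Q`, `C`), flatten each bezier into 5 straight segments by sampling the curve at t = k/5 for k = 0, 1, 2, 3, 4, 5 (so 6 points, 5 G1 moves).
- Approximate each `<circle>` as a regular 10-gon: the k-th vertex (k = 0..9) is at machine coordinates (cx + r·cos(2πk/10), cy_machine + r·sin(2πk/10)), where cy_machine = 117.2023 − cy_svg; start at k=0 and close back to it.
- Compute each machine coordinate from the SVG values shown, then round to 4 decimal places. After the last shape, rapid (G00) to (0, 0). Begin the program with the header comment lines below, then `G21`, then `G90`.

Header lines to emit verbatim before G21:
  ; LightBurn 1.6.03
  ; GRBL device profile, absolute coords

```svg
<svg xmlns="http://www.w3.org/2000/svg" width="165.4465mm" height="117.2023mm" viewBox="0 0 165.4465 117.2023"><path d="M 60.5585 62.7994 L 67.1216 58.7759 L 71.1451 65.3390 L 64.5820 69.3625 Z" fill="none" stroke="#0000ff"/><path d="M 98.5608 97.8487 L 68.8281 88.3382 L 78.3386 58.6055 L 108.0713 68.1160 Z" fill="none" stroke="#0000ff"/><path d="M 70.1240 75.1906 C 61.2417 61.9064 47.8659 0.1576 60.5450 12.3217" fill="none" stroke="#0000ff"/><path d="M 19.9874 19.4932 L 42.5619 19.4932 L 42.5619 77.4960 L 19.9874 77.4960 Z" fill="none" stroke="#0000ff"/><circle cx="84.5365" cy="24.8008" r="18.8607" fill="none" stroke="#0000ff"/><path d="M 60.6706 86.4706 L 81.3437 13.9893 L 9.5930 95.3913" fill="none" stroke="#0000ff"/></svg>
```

; LightBurn 1.6.03
; GRBL device profile, absolute coords
G21
G90
G00 X60.5585 Y54.4029
M4 S608
G1 X67.1216 Y58.4264 F1741
G1 X71.1451 Y51.8633
G1 X64.5820 Y47.8398
G1 X60.5585 Y54.4029
M5
G00 X98.5608 Y19.3536
M4 S608
G1 X68.8281 Y28.8641 F1741
G1 X78.3386 Y58.5968
G1 X108.0713 Y49.0863
G1 X98.5608 Y19.3536
M5
G00 X70.1240 Y42.0117
M4 S608
G1 X64.4998 Y54.8190 F1741
G1 X59.2635 Y73.3836
G1 X55.8813 Y91.8315
G1 X55.8197 Y104.2885
G1 X60.5450 Y104.8806
M5
G00 X19.9874 Y97.7091
M4 S608
G1 X42.5619 Y97.7091 F1741
G1 X42.5619 Y39.7063
G1 X19.9874 Y39.7063
G1 X19.9874 Y97.7091
M5
G00 X103.3972 Y92.4015
M4 S608
G1 X99.7951 Y103.4875 F1741
G1 X90.3648 Y110.3391
G1 X78.7082 Y110.3391
G1 X69.2779 Y103.4875
G1 X65.6758 Y92.4015
G1 X69.2779 Y81.3155
G1 X78.7082 Y74.4639
G1 X90.3648 Y74.4639
G1 X99.7951 Y81.3155
G1 X103.3972 Y92.4015
M5
G00 X60.6706 Y30.7317
M4 S608
G1 X81.3437 Y103.2130 F1741
G1 X9.5930 Y21.8110
M5
G00 X0.0000 Y0.0000

1 u = 1 mm; y_m = 117.2023 − y.

[1] `<path>` regular polygon, #0000ff→score S608 F1741: (60.5585,54.4029) → (67.1216,58.4264) → (71.1451,51.8633) → (64.5820,47.8398) → (60.5585,54.4029) (closed)

[2] `<path>` regular polygon, #0000ff→score S608 F1741: (98.5608,19.3536) → (68.8281,28.8641) → (78.3386,58.5968) → (108.0713,49.0863) → (98.5608,19.3536) (closed)

[3] `<path>` cubic bezier, #0000ff→score S608 F1741: (70.1240,42.0117) → (64.4998,54.8190) → (59.2635,73.3836) → (55.8813,91.8315) → (55.8197,104.2885) → (60.5450,104.8806)

[4] `<path>` rectangle, #0000ff→score S608 F1741: (19.9874,97.7091) → (42.5619,97.7091) → (42.5619,39.7063) → (19.9874,39.7063) → (19.9874,97.7091) (closed)

[5] `<circle>` circle, #0000ff→score S608 F1741: (103.3972,92.4015) → (99.7951,103.4875) → (90.3648,110.3391) → (78.7082,110.3391) → (69.2779,103.4875) → (65.6758,92.4015) → (69.2779,81.3155) → (78.7082,74.4639) → (90.3648,74.4639) → (99.7951,81.3155) → (103.3972,92.4015) (closed)

[6] `<path>` open polyline, #0000ff→score S608 F1741: (60.6706,30.7317) → (81.3437,103.2130) → (9.5930,21.8110)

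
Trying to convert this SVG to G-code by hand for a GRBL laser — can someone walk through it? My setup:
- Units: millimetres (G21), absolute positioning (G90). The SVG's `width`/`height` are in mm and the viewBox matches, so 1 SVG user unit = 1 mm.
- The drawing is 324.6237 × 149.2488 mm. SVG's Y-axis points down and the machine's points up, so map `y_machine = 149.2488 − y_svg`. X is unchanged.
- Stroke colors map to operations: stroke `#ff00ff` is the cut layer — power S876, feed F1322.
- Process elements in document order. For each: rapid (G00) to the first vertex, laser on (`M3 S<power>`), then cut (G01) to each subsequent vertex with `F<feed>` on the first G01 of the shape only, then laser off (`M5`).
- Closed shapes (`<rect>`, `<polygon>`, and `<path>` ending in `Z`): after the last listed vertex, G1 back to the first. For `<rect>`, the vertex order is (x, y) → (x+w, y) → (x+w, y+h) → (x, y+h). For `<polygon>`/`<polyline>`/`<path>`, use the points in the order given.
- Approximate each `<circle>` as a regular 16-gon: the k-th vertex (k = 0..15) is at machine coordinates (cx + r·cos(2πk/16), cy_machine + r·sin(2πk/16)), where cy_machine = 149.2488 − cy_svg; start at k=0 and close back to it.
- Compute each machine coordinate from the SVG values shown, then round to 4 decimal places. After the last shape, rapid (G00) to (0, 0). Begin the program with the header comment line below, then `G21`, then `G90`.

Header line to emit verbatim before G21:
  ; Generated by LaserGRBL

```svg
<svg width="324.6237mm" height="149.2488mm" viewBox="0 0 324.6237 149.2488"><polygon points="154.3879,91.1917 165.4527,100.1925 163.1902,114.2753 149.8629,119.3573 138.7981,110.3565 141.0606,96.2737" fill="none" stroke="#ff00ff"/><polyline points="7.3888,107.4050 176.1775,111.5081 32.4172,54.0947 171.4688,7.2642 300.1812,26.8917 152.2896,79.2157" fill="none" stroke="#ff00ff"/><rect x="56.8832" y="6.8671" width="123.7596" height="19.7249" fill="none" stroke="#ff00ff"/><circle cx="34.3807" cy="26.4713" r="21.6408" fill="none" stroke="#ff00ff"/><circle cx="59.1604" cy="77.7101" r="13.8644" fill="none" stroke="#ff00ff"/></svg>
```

viewBox `0 0 324.6237 149.2488` with mm width/height → 1 unit = 1 mm. Flip: y_m = 149.2488 − y_svg.

**Shape 1** — `<polygon>` regular polygon, stroke `#ff00ff` → cut (S876, F1322). Machine vertices: (154.3879,58.0571) → (165.4527,49.0563) → (163.1902,34.9735) → (149.8629,29.8915) → (138.7981,38.8923) → (141.0606,52.9751) → (154.3879,58.0571). Closed: final G1 returns to the first vertex.

**Shape 2** — `<polyline>` open polyline, stroke `#ff00ff` → cut (S876, F1322). Machine vertices: (7.3888,41.8438) → (176.1775,37.7407) → (32.4172,95.1541) → (171.4688,141.9846) → (300.1812,122.3571) → (152.2896,70.0331). Open path.

**Shape 3** — `<rect>` rectangle, stroke `#ff00ff` → cut (S876, F1322). Machine vertices: (56.8832,142.3817) → (180.6428,142.3817) → (180.6428,122.6568) → (56.8832,122.6568) → (56.8832,142.3817). Closed: final G1 returns to the first vertex.

**Shape 4** — `<circle>` circle, stroke `#ff00ff` → cut (S876, F1322). Machine vertices: (56.0215,122.7775) → (54.3742,131.0591) → (49.6831,138.0799) → (42.6623,142.7710) → (34.3807,144.4183) → (26.0991,142.7710) → (19.0783,138.0799) → (14.3872,131.0591) → (12.7399,122.7775) → (14.3872,114.4959) → (19.0783,107.4751) → (26.0991,102.7840) → (34.3807,101.1367) → (42.6623,102.7840) → (49.6831,107.4751) → (54.3742,114.4959) → (56.0215,122.7775). Closed: final G1 returns to the first vertex.

**Shape 5** — `<circle>` circle, stroke `#ff00ff` → cut (S876, F1322). Machine vertices: (73.0248,71.5387) → (71.9694,76.8444) → (68.9640,81.3423) → (64.4661,84.3477) → (59.1604,85.4031) → (53.8547,84.3477) → (49.3568,81.3423) → (46.3514,76.8444) → (45.2960,71.5387) → (46.3514,66.2330) → (49.3568,61.7351) → (53.8547,58.7297) → (59.1604,57.6743) → (64.4661,58.7297) → (68.9640,61.7351) → (71.9694,66.2330) → (73.0248,71.5387). Closed: final G1 returns to the first vertex.

; Generated by LaserGRBL
G21
G90
G00 X154.3879 Y58.0571
M3 S876
G01 X165.4527 Y49.0563 F1322
G01 X163.1902 Y34.9735
G01 X149.8629 Y29.8915
G01 X138.7981 Y38.8923
G01 X141.0606 Y52.9751
G01 X154.3879 Y58.0571
M5
G00 X7.3888 Y41.8438
M3 S876
G01 X176.1775 Y37.7407 F1322
G01 X32.4172 Y95.1541
G01 X171.4688 Y141.9846
G01 X300.1812 Y122.3571
G01 X152.2896 Y70.0331
M5
G00 X56.8832 Y142.3817
M3 S876
G01 X180.6428 Y142.3817 F1322
G01 X180.6428 Y122.6568
G01 X56.8832 Y122.6568
G01 X56.8832 Y142.3817
M5
G00 X56.0215 Y122.7775
M3 S876
G01 X54.3742 Y131.0591 F1322
G01 X49.6831 Y138.0799
G01 X42.6623 Y142.7710
G01 X34.3807 Y144.4183
G01 X26.0991 Y142.7710
G01 X19.0783 Y138.0799
G01 X14.3872 Y131.0591
G01 X12.7399 Y122.7775
G01 X14.3872 Y114.4959
G01 X19.0783 Y107.4751
G01 X26.0991 Y102.7840
G01 X34.3807 Y101.1367
G01 X42.6623 Y102.7840
G01 X49.6831 Y107.4751
G01 X54.3742 Y114.4959
G01 X56.0215 Y122.7775
M5
G00 X73.0248 Y71.5387
M3 S876
G01 X71.9694 Y76.8444 F1322
G01 X68.9640 Y81.3423
G01 X64.4661 Y84.3477
G01 X59.1604 Y85.4031
G01 X53.8547 Y84.3477
G01 X49.3568 Y81.3423
G01 X46.3514 Y76.8444
G01 X45.2960 Y71.5387
G01 X46.3514 Y66.2330
G01 X49.3568 Y61.7351
G01 X53.8547 Y58.7297
G01 X59.1604 Y57.6743
G01 X64.4661 Y58.7297
G01 X68.9640 Y61.7351
G01 X71.9694 Y66.2330
G01 X73.0248 Y71.5387
M5
G00 X0.0000 Y0.0000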